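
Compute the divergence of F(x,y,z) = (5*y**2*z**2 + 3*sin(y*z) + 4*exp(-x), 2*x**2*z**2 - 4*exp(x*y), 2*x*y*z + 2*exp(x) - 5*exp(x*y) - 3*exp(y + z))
2*x*y - 4*x*exp(x*y) - 3*exp(y + z) - 4*exp(-x)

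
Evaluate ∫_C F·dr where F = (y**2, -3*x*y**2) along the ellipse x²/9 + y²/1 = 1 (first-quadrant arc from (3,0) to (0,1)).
-2 - 9*pi/16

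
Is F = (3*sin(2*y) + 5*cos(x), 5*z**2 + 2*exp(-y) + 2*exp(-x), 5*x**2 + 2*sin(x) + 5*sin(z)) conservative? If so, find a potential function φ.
No, ∇×F = (-10*z, -10*x - 2*cos(x), -6*cos(2*y) - 2*exp(-x)) ≠ 0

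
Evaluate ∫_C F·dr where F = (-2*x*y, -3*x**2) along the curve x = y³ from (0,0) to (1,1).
-9/7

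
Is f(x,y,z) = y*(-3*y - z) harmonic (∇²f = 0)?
No, ∇²f = -6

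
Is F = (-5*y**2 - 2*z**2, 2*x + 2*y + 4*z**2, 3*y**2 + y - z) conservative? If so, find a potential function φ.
No, ∇×F = (6*y - 8*z + 1, -4*z, 10*y + 2) ≠ 0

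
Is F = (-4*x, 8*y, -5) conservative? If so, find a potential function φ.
Yes, F is conservative. φ = -2*x**2 + 4*y**2 - 5*z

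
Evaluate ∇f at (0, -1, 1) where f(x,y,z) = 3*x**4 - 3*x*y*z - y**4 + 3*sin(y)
(3, 3*cos(1) + 4, 0)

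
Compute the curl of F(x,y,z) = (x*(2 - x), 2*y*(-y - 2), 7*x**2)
(0, -14*x, 0)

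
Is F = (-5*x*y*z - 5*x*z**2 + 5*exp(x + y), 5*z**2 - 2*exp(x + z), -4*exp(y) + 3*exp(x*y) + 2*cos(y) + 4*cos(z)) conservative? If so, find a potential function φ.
No, ∇×F = (3*x*exp(x*y) - 10*z - 4*exp(y) + 2*exp(x + z) - 2*sin(y), -5*x*y - 10*x*z - 3*y*exp(x*y), 5*x*z - 5*exp(x + y) - 2*exp(x + z)) ≠ 0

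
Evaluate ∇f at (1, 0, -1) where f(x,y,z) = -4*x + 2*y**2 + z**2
(-4, 0, -2)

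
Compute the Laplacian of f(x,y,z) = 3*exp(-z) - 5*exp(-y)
3*exp(-z) - 5*exp(-y)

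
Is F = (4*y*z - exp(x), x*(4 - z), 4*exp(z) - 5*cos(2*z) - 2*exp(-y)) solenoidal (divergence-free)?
No, ∇·F = -exp(x) + 4*exp(z) + 10*sin(2*z)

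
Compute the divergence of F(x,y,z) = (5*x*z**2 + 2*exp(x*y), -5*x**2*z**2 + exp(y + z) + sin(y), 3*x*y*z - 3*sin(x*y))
3*x*y + 2*y*exp(x*y) + 5*z**2 + exp(y + z) + cos(y)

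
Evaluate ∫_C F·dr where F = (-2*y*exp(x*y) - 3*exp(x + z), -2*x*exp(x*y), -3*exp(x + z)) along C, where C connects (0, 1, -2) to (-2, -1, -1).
-2*exp(2) - 3*exp(-3) + 3*exp(-2) + 2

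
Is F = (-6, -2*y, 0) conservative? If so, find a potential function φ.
Yes, F is conservative. φ = -6*x - y**2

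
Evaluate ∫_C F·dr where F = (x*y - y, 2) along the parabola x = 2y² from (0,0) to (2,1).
34/15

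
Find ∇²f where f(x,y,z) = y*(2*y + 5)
4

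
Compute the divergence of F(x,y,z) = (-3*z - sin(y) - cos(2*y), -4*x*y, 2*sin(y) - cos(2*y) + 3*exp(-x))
-4*x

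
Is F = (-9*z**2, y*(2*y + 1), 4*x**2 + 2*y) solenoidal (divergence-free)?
No, ∇·F = 4*y + 1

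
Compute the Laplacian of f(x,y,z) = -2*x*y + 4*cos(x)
-4*cos(x)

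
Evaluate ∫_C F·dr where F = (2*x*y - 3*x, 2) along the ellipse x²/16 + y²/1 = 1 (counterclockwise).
0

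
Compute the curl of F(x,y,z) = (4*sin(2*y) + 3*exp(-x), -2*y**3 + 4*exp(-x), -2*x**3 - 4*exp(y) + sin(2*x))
(-4*exp(y), 6*x**2 - 2*cos(2*x), -8*cos(2*y) - 4*exp(-x))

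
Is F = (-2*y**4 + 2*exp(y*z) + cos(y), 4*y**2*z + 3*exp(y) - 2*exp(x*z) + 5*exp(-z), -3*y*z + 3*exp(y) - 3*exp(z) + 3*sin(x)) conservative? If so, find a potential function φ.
No, ∇×F = (2*x*exp(x*z) - 4*y**2 - 3*z + 3*exp(y) + 5*exp(-z), 2*y*exp(y*z) - 3*cos(x), 8*y**3 - 2*z*exp(x*z) - 2*z*exp(y*z) + sin(y)) ≠ 0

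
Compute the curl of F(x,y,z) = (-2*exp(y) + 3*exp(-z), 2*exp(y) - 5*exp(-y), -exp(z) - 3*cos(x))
(0, -3*sin(x) - 3*exp(-z), 2*exp(y))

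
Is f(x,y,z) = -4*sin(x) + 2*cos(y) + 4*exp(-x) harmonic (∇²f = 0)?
No, ∇²f = 4*sin(x) - 2*cos(y) + 4*exp(-x)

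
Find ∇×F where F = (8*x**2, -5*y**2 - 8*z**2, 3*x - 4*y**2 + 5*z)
(-8*y + 16*z, -3, 0)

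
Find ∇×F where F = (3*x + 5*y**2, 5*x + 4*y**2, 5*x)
(0, -5, 5 - 10*y)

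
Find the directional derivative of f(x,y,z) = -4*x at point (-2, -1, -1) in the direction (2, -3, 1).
-4*sqrt(14)/7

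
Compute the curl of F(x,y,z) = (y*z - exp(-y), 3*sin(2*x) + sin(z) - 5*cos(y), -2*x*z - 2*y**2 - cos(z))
(-4*y - cos(z), y + 2*z, -z + 6*cos(2*x) - exp(-y))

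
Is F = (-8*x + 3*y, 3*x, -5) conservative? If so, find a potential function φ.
Yes, F is conservative. φ = -4*x**2 + 3*x*y - 5*z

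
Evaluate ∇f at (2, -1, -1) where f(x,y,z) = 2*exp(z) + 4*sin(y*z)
(0, -4*cos(1), -4*cos(1) + 2*exp(-1))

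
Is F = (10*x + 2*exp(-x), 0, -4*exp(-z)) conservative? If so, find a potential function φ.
Yes, F is conservative. φ = 5*x**2 + 4*exp(-z) - 2*exp(-x)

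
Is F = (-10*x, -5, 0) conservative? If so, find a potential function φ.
Yes, F is conservative. φ = -5*x**2 - 5*y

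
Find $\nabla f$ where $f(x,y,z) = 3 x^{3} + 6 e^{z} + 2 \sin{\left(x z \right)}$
(9*x**2 + 2*z*cos(x*z), 0, 2*x*cos(x*z) + 6*exp(z))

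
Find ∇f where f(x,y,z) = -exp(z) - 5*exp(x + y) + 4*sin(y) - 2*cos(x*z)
(2*z*sin(x*z) - 5*exp(x + y), -5*exp(x + y) + 4*cos(y), 2*x*sin(x*z) - exp(z))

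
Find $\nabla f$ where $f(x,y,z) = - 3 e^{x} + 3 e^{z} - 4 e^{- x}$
(-7*sinh(x) + cosh(x), 0, 3*exp(z))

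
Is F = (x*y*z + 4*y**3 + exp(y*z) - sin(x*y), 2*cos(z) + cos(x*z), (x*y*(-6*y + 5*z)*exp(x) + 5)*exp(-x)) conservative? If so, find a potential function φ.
No, ∇×F = (-12*x*y + 5*x*z + x*sin(x*z) + 2*sin(z), x*y + 6*y**2 - 5*y*z + y*exp(y*z) + 5*exp(-x), -x*z + x*cos(x*y) - 12*y**2 - z*exp(y*z) - z*sin(x*z)) ≠ 0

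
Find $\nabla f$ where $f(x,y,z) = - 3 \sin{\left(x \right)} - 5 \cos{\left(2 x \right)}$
((20*sin(x) - 3)*cos(x), 0, 0)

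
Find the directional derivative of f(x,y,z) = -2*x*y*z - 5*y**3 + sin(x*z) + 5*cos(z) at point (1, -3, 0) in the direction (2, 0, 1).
7*sqrt(5)/5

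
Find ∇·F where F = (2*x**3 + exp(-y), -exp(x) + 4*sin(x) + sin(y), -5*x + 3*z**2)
6*x**2 + 6*z + cos(y)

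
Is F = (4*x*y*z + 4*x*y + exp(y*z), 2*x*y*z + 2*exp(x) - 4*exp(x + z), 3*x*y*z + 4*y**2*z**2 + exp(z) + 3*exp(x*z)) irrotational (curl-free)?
No, ∇×F = (-2*x*y + 3*x*z + 8*y*z**2 + 4*exp(x + z), 4*x*y - 3*y*z + y*exp(y*z) - 3*z*exp(x*z), -4*x*z - 4*x + 2*y*z - z*exp(y*z) + 2*exp(x) - 4*exp(x + z))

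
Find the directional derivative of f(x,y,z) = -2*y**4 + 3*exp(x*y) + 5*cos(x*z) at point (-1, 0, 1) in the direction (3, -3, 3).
sqrt(3)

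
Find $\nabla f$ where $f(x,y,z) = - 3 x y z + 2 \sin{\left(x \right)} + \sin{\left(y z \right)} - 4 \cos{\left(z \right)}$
(-3*y*z + 2*cos(x), z*(-3*x + cos(y*z)), -3*x*y + y*cos(y*z) + 4*sin(z))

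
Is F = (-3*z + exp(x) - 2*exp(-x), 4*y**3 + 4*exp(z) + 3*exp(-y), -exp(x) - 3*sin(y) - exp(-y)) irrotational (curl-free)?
No, ∇×F = (-4*exp(z) - 3*cos(y) + exp(-y), exp(x) - 3, 0)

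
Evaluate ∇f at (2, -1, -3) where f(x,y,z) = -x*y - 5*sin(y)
(1, -5*cos(1) - 2, 0)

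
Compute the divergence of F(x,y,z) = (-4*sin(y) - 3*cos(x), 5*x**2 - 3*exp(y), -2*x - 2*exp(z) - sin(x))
-3*exp(y) - 2*exp(z) + 3*sin(x)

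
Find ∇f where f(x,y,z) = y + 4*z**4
(0, 1, 16*z**3)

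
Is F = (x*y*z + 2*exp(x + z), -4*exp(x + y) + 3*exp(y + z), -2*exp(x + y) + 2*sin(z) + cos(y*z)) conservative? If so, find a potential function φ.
No, ∇×F = (-z*sin(y*z) - 2*exp(x + y) - 3*exp(y + z), x*y + 2*exp(x + y) + 2*exp(x + z), -x*z - 4*exp(x + y)) ≠ 0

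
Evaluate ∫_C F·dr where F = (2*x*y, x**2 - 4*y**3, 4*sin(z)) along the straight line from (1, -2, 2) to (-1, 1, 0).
4*cos(2) + 14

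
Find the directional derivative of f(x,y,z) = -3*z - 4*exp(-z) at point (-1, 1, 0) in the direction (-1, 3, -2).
-sqrt(14)/7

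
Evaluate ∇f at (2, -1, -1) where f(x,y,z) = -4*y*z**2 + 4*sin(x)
(4*cos(2), -4, -8)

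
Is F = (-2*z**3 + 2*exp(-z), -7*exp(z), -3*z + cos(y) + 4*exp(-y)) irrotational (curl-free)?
No, ∇×F = (7*exp(z) - sin(y) - 4*exp(-y), -6*z**2 - 2*exp(-z), 0)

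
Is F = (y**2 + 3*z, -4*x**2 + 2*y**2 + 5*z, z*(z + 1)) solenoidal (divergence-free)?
No, ∇·F = 4*y + 2*z + 1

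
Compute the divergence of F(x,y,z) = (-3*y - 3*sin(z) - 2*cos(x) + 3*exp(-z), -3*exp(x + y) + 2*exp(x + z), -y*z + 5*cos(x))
-y - 3*exp(x + y) + 2*sin(x)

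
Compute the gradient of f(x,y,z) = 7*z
(0, 0, 7)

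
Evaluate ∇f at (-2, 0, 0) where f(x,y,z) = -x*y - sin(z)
(0, 2, -1)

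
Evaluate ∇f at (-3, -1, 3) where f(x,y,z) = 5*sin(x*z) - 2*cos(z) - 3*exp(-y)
(15*cos(9), 3*E, 2*sin(3) - 15*cos(9))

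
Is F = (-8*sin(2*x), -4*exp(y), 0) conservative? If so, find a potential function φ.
Yes, F is conservative. φ = -4*exp(y) + 4*cos(2*x)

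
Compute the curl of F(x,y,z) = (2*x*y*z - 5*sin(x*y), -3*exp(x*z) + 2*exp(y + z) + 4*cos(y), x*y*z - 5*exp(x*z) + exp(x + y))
(x*z + 3*x*exp(x*z) + exp(x + y) - 2*exp(y + z), 2*x*y - y*z + 5*z*exp(x*z) - exp(x + y), -2*x*z + 5*x*cos(x*y) - 3*z*exp(x*z))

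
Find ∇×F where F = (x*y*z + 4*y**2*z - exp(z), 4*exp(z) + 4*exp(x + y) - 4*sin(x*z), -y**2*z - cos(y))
(4*x*cos(x*z) - 2*y*z - 4*exp(z) + sin(y), x*y + 4*y**2 - exp(z), -x*z - 8*y*z - 4*z*cos(x*z) + 4*exp(x + y))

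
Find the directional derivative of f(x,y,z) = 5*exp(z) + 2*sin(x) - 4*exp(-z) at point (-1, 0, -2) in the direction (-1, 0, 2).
2*sqrt(5)*(-exp(2)*cos(1) + 5 + 4*exp(4))*exp(-2)/5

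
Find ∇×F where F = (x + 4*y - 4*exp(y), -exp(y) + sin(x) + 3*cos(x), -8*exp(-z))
(0, 0, 4*exp(y) - 3*sin(x) + cos(x) - 4)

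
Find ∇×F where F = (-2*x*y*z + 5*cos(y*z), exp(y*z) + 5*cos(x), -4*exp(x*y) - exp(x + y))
(-4*x*exp(x*y) - y*exp(y*z) - exp(x + y), -2*x*y + 4*y*exp(x*y) - 5*y*sin(y*z) + exp(x + y), 2*x*z + 5*z*sin(y*z) - 5*sin(x))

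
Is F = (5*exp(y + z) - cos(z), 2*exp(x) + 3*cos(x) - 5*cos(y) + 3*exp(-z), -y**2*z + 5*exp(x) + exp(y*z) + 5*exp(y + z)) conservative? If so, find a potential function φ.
No, ∇×F = (-2*y*z + z*exp(y*z) + 5*exp(y + z) + 3*exp(-z), -5*exp(x) + 5*exp(y + z) + sin(z), 2*exp(x) - 5*exp(y + z) - 3*sin(x)) ≠ 0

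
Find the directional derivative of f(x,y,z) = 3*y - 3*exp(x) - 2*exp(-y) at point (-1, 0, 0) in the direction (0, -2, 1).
-2*sqrt(5)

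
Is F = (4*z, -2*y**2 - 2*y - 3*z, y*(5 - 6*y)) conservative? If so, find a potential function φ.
No, ∇×F = (8 - 12*y, 4, 0) ≠ 0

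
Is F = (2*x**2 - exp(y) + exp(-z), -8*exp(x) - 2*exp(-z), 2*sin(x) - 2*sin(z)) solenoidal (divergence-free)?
No, ∇·F = 4*x - 2*cos(z)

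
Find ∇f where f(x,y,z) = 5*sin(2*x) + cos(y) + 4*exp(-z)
(10*cos(2*x), -sin(y), -4*exp(-z))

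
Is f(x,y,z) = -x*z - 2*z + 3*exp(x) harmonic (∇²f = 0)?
No, ∇²f = 3*exp(x)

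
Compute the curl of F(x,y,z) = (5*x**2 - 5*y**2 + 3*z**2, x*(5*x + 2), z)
(0, 6*z, 10*x + 10*y + 2)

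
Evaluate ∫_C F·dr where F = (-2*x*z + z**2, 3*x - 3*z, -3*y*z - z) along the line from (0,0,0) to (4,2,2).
-20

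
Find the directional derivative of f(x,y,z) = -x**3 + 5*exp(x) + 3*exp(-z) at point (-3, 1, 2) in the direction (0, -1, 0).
0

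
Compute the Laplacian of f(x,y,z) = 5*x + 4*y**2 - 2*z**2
4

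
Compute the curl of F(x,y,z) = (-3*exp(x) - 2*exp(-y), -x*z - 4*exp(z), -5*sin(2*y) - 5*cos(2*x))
(x + 4*exp(z) - 10*cos(2*y), -10*sin(2*x), -z - 2*exp(-y))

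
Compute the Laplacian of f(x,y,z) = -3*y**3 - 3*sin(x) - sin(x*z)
x**2*sin(x*z) - 18*y + z**2*sin(x*z) + 3*sin(x)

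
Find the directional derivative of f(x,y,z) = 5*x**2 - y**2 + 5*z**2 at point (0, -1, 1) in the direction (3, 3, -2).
-7*sqrt(22)/11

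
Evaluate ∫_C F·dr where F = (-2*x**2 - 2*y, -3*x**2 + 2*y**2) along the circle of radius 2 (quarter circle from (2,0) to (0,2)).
-16/3 + 2*pi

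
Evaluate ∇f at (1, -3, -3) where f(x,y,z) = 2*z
(0, 0, 2)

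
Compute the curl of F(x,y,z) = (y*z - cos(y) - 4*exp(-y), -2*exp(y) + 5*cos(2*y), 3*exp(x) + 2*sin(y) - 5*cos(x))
(2*cos(y), y - 3*exp(x) - 5*sin(x), -z - sin(y) - 4*exp(-y))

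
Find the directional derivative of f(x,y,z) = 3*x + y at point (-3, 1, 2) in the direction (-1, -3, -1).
-6*sqrt(11)/11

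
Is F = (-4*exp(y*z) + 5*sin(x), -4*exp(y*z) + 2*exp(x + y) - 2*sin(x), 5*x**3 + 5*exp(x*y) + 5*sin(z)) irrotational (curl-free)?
No, ∇×F = (5*x*exp(x*y) + 4*y*exp(y*z), -15*x**2 - 5*y*exp(x*y) - 4*y*exp(y*z), 4*z*exp(y*z) + 2*exp(x + y) - 2*cos(x))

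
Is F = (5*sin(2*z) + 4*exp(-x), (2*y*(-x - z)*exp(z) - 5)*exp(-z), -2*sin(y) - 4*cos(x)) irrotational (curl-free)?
No, ∇×F = (2*y - 2*cos(y) - 5*exp(-z), -4*sin(x) + 10*cos(2*z), -2*y)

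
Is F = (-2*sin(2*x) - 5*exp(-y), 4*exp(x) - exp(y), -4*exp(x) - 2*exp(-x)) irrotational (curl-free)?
No, ∇×F = (0, 4*exp(x) - 2*exp(-x), 4*exp(x) - 5*exp(-y))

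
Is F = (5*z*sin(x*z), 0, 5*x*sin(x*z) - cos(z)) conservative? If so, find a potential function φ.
Yes, F is conservative. φ = -sin(z) - 5*cos(x*z)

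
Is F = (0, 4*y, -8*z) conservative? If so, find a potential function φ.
Yes, F is conservative. φ = 2*y**2 - 4*z**2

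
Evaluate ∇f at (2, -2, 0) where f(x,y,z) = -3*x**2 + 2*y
(-12, 2, 0)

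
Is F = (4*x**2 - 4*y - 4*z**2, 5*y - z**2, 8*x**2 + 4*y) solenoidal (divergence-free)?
No, ∇·F = 8*x + 5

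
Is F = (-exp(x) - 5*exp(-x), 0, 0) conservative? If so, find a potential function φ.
Yes, F is conservative. φ = -exp(x) + 5*exp(-x)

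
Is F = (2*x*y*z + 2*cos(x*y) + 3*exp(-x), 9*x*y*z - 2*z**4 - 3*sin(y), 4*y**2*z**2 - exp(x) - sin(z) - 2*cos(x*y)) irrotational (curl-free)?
No, ∇×F = (-9*x*y + 2*x*sin(x*y) + 8*y*z**2 + 8*z**3, 2*x*y - 2*y*sin(x*y) + exp(x), -2*x*z + 2*x*sin(x*y) + 9*y*z)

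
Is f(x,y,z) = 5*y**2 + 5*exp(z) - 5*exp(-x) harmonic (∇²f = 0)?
No, ∇²f = 5*exp(z) + 10 - 5*exp(-x)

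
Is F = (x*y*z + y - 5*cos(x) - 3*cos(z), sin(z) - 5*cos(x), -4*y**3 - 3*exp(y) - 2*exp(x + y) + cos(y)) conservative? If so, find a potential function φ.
No, ∇×F = (-12*y**2 - 3*exp(y) - 2*exp(x + y) - sin(y) - cos(z), x*y + 2*exp(x + y) + 3*sin(z), -x*z + 5*sin(x) - 1) ≠ 0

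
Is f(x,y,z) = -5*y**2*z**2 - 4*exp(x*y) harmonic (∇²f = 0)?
No, ∇²f = -4*x**2*exp(x*y) - 4*y**2*exp(x*y) - 10*y**2 - 10*z**2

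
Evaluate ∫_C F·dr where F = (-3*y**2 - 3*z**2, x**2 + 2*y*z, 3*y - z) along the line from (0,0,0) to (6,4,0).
-48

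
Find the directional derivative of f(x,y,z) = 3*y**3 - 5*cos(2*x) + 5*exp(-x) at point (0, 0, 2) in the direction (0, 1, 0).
0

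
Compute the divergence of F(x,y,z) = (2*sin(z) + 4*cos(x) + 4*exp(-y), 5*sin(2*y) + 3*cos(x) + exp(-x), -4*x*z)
-4*x - 4*sin(x) + 10*cos(2*y)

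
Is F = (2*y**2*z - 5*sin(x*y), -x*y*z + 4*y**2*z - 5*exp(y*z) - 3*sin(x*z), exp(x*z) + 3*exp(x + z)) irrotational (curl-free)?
No, ∇×F = (x*y + 3*x*cos(x*z) - 4*y**2 + 5*y*exp(y*z), 2*y**2 - z*exp(x*z) - 3*exp(x + z), 5*x*cos(x*y) - 5*y*z - 3*z*cos(x*z))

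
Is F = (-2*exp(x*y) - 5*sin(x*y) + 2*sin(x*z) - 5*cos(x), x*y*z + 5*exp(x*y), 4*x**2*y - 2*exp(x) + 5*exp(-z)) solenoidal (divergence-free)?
No, ∇·F = x*z + 5*x*exp(x*y) - 2*y*exp(x*y) - 5*y*cos(x*y) + 2*z*cos(x*z) + 5*sin(x) - 5*exp(-z)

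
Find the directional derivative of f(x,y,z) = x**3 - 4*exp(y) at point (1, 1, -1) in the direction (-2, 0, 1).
-6*sqrt(5)/5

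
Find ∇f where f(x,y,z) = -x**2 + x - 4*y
(1 - 2*x, -4, 0)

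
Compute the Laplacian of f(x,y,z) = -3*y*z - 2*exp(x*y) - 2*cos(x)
-2*x**2*exp(x*y) - 2*y**2*exp(x*y) + 2*cos(x)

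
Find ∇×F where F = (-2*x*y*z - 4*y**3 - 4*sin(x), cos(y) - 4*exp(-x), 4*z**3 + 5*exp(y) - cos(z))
(5*exp(y), -2*x*y, 2*x*z + 12*y**2 + 4*exp(-x))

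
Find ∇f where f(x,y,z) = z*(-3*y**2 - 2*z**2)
(0, -6*y*z, -3*y**2 - 6*z**2)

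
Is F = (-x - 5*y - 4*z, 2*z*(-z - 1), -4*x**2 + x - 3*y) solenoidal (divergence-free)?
No, ∇·F = -1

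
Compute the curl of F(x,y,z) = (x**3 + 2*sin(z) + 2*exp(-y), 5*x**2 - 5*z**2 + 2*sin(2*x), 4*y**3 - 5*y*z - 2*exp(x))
(12*y**2 + 5*z, 2*exp(x) + 2*cos(z), 10*x + 4*cos(2*x) + 2*exp(-y))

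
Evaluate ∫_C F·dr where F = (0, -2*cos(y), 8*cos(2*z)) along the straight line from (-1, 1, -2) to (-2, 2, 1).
4*sin(4) + 2*sin(1) + 2*sin(2)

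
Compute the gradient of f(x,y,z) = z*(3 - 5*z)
(0, 0, 3 - 10*z)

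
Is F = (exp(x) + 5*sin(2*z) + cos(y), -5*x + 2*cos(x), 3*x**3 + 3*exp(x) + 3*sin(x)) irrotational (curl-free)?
No, ∇×F = (0, -9*x**2 - 3*exp(x) - 3*cos(x) + 10*cos(2*z), -2*sin(x) + sin(y) - 5)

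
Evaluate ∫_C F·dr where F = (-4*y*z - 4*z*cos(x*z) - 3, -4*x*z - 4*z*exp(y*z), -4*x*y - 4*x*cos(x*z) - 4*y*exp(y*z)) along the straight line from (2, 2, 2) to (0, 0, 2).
4*sin(4) + 34 + 4*exp(4)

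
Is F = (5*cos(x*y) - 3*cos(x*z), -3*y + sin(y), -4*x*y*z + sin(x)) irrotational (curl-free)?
No, ∇×F = (-4*x*z, 3*x*sin(x*z) + 4*y*z - cos(x), 5*x*sin(x*y))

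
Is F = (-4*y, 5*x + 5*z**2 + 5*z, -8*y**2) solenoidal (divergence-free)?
Yes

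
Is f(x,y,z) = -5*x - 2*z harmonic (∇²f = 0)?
Yes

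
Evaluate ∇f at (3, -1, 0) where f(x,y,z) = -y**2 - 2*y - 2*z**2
(0, 0, 0)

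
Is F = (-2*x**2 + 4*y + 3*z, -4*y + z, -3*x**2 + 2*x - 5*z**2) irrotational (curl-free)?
No, ∇×F = (-1, 6*x + 1, -4)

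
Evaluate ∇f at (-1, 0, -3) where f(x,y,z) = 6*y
(0, 6, 0)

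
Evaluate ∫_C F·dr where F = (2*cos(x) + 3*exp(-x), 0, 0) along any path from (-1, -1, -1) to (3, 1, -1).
-3*exp(-3) + 2*sin(3) + 2*sin(1) + 3*E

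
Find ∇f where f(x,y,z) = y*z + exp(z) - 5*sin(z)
(0, z, y + exp(z) - 5*cos(z))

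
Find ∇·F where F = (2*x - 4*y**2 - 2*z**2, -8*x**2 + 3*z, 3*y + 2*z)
4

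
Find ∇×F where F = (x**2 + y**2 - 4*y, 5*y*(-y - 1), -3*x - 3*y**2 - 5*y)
(-6*y - 5, 3, 4 - 2*y)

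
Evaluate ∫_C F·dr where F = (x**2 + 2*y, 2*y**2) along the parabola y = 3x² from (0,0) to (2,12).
3512/3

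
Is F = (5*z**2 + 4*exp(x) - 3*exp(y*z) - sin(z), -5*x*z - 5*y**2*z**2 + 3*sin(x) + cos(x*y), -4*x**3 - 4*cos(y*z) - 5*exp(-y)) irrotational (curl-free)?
No, ∇×F = (5*x + 10*y**2*z + 4*z*sin(y*z) + 5*exp(-y), 12*x**2 - 3*y*exp(y*z) + 10*z - cos(z), -y*sin(x*y) + 3*z*exp(y*z) - 5*z + 3*cos(x))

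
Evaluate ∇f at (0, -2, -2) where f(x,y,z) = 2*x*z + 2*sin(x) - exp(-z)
(-2, 0, exp(2))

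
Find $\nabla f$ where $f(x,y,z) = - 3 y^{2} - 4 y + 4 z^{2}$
(0, -6*y - 4, 8*z)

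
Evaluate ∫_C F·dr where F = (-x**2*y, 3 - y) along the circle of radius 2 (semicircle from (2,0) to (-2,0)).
2*pi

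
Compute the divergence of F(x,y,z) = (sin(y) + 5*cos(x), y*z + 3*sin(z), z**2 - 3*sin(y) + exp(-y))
3*z - 5*sin(x)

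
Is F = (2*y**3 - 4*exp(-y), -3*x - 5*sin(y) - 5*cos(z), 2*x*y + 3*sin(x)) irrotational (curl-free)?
No, ∇×F = (2*x - 5*sin(z), -2*y - 3*cos(x), -6*y**2 - 3 - 4*exp(-y))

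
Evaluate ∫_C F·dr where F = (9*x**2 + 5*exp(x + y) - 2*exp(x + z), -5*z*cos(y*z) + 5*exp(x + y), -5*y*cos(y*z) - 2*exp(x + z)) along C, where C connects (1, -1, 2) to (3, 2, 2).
-5*sin(2) - 5*sin(4) + 2*exp(3) + 73 + 3*exp(5)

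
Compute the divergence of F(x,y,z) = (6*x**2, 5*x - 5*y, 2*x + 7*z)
12*x + 2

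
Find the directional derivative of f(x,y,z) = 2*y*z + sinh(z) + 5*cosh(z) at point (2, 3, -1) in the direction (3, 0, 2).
2*sqrt(13)*(-5*sinh(1) + cosh(1) + 6)/13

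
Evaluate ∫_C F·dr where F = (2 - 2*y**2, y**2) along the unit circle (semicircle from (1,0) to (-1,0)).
-4/3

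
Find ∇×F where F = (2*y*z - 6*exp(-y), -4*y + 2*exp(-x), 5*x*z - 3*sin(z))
(0, 2*y - 5*z, -2*z - 6*exp(-y) - 2*exp(-x))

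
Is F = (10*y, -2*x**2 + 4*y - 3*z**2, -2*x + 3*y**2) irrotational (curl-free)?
No, ∇×F = (6*y + 6*z, 2, -4*x - 10)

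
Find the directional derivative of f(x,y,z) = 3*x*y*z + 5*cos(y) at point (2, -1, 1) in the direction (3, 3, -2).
3*sqrt(22)*(5*sin(1) + 7)/22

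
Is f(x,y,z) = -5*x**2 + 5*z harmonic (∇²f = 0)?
No, ∇²f = -10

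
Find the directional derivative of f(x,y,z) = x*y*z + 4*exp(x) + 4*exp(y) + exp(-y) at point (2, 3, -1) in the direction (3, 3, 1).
3*sqrt(19)*(-3*exp(3) - 1 + 4*exp(5) + 4*exp(6))*exp(-3)/19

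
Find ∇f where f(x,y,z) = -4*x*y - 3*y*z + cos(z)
(-4*y, -4*x - 3*z, -3*y - sin(z))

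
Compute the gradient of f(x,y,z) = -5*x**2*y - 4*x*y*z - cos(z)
(2*y*(-5*x - 2*z), x*(-5*x - 4*z), -4*x*y + sin(z))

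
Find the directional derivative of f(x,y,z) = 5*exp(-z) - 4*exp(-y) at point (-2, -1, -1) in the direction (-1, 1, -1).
3*sqrt(3)*E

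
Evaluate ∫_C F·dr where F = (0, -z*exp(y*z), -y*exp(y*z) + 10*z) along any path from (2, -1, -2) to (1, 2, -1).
-15 + 2*sinh(2)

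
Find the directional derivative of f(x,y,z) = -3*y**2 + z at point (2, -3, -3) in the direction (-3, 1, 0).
9*sqrt(10)/5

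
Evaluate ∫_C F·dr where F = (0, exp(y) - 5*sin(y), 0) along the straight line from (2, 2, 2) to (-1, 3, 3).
-exp(2) + 5*cos(3) - 5*cos(2) + exp(3)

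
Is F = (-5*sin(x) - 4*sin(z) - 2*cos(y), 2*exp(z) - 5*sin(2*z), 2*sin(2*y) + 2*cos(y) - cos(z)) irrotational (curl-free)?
No, ∇×F = (-2*exp(z) - 2*sin(y) + 4*cos(2*y) + 10*cos(2*z), -4*cos(z), -2*sin(y))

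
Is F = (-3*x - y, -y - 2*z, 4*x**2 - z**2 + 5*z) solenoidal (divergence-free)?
No, ∇·F = 1 - 2*z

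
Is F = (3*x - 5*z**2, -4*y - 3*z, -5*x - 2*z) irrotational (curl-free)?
No, ∇×F = (3, 5 - 10*z, 0)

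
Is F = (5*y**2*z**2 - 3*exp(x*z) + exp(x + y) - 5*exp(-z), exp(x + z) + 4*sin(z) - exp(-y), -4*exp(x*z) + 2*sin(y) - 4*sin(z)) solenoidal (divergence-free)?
No, ∇·F = -4*x*exp(x*z) - 3*z*exp(x*z) + exp(x + y) - 4*cos(z) + exp(-y)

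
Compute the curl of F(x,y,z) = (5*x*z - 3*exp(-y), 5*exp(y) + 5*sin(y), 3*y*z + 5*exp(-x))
(3*z, 5*x + 5*exp(-x), -3*exp(-y))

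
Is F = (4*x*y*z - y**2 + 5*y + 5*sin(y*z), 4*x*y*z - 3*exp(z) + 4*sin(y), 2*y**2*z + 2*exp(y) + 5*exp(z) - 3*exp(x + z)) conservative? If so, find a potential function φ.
No, ∇×F = (-4*x*y + 4*y*z + 2*exp(y) + 3*exp(z), 4*x*y + 5*y*cos(y*z) + 3*exp(x + z), -4*x*z + 4*y*z + 2*y - 5*z*cos(y*z) - 5) ≠ 0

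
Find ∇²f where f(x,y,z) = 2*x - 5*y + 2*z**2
4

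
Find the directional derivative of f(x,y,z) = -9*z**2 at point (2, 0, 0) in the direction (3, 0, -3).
0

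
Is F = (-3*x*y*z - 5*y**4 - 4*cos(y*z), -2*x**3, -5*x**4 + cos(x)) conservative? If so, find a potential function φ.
No, ∇×F = (0, 20*x**3 - 3*x*y + 4*y*sin(y*z) + sin(x), -6*x**2 + 3*x*z + 20*y**3 - 4*z*sin(y*z)) ≠ 0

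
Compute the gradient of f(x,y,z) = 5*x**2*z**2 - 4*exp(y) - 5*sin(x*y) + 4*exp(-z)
(10*x*z**2 - 5*y*cos(x*y), -5*x*cos(x*y) - 4*exp(y), 10*x**2*z - 4*exp(-z))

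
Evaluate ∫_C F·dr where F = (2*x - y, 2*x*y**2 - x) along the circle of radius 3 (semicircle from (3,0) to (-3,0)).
81*pi/4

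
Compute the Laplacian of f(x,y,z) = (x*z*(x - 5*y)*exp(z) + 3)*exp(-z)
2*z + 3*exp(-z)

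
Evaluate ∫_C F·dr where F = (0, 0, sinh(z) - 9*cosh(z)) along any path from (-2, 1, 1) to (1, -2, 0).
-cosh(1) + 1 + 9*sinh(1)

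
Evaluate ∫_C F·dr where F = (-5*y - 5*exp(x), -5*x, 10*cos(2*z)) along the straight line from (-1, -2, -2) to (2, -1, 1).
5*(E*(-exp(2) + sin(4) + sin(2) + 4) + 1)*exp(-1)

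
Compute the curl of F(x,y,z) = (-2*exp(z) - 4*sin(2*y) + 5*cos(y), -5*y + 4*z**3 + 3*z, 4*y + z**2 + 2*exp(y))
(-12*z**2 + 2*exp(y) + 1, -2*exp(z), 5*sin(y) + 8*cos(2*y))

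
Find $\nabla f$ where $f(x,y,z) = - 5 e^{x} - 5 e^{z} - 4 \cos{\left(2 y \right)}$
(-5*exp(x), 8*sin(2*y), -5*exp(z))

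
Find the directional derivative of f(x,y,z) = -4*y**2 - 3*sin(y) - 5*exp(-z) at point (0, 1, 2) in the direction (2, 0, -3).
-15*sqrt(13)*exp(-2)/13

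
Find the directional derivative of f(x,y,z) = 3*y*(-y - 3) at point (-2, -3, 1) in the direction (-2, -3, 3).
-27*sqrt(22)/22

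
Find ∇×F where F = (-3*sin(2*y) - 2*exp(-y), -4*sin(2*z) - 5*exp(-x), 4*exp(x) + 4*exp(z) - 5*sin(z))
(8*cos(2*z), -4*exp(x), 6*cos(2*y) - 2*exp(-y) + 5*exp(-x))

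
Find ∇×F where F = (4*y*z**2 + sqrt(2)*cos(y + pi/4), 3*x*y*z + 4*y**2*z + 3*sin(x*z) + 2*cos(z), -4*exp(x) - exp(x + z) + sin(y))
(-3*x*y - 3*x*cos(x*z) - 4*y**2 + 2*sin(z) + cos(y), 8*y*z + 4*exp(x) + exp(x + z), 3*y*z - 4*z**2 + 3*z*cos(x*z) + sqrt(2)*sin(y + pi/4))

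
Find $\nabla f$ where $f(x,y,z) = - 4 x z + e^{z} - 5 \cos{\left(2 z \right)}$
(-4*z, 0, -4*x + exp(z) + 10*sin(2*z))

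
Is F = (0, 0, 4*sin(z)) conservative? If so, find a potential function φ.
Yes, F is conservative. φ = -4*cos(z)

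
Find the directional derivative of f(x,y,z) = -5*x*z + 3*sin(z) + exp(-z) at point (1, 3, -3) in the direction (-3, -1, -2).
sqrt(14)*(-35 - 6*cos(3) + 2*exp(3))/14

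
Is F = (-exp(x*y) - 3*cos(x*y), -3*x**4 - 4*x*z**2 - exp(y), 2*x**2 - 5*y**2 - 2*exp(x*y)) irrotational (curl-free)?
No, ∇×F = (8*x*z - 2*x*exp(x*y) - 10*y, -4*x + 2*y*exp(x*y), -12*x**3 + x*exp(x*y) - 3*x*sin(x*y) - 4*z**2)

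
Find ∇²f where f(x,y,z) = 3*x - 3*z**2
-6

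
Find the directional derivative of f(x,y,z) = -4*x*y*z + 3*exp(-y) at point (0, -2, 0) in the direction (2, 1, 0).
-3*sqrt(5)*exp(2)/5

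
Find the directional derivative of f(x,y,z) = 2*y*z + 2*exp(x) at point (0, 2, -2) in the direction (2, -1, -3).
-2*sqrt(14)/7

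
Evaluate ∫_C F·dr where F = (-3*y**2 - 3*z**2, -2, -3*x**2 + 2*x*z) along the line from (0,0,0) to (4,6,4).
-724/3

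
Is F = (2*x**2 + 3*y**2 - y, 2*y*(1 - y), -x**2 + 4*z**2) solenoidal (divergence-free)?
No, ∇·F = 4*x - 4*y + 8*z + 2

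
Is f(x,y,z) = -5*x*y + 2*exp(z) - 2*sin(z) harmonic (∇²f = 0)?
No, ∇²f = 2*exp(z) + 2*sin(z)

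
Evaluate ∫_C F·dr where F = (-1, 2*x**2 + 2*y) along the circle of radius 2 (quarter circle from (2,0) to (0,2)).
50/3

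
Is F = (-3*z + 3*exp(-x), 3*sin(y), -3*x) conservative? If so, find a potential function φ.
Yes, F is conservative. φ = -3*x*z - 3*cos(y) - 3*exp(-x)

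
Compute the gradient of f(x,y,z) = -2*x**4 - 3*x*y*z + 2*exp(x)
(-8*x**3 - 3*y*z + 2*exp(x), -3*x*z, -3*x*y)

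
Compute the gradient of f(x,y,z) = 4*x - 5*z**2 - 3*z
(4, 0, -10*z - 3)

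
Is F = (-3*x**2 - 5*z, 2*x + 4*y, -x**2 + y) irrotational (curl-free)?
No, ∇×F = (1, 2*x - 5, 2)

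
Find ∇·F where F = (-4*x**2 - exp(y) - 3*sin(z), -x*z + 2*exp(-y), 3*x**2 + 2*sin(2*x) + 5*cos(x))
-8*x - 2*exp(-y)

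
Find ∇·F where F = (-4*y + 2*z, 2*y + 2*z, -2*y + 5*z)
7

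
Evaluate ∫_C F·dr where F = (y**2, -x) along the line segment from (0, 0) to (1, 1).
-1/6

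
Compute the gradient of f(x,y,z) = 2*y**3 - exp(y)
(0, 6*y**2 - exp(y), 0)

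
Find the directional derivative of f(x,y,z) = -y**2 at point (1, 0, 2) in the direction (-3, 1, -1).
0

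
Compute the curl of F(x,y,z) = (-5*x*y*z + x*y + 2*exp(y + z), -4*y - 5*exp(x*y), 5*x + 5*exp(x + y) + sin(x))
(5*exp(x + y), -5*x*y - 5*exp(x + y) + 2*exp(y + z) - cos(x) - 5, 5*x*z - x - 5*y*exp(x*y) - 2*exp(y + z))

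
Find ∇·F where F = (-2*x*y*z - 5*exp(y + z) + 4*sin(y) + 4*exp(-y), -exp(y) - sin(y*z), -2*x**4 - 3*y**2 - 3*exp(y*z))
-2*y*z - 3*y*exp(y*z) - z*cos(y*z) - exp(y)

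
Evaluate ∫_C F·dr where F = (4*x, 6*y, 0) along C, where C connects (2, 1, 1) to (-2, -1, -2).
0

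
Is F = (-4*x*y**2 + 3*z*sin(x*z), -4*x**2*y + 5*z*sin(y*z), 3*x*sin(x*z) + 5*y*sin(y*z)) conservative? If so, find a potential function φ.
Yes, F is conservative. φ = -2*x**2*y**2 - 3*cos(x*z) - 5*cos(y*z)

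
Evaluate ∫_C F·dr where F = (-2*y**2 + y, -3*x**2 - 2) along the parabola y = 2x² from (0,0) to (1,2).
-119/15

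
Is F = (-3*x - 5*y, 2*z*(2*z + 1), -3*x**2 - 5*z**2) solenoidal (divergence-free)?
No, ∇·F = -10*z - 3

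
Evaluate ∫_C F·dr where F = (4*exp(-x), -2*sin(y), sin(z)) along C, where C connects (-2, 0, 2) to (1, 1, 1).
-2 - 4*exp(-1) + cos(2) + cos(1) + 4*exp(2)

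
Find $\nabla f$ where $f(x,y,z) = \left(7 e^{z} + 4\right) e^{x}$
((7*exp(z) + 4)*exp(x), 0, 7*exp(x + z))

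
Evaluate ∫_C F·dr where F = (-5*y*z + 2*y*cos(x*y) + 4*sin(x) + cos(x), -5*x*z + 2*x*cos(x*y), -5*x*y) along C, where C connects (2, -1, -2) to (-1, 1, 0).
-3*sin(1) - 4*cos(1) + 4*cos(2) + sin(2) + 20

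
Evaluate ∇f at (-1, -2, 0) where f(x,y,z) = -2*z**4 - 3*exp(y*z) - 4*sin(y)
(0, -4*cos(2), 6)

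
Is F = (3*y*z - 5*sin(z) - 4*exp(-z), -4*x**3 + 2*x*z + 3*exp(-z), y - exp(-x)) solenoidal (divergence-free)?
Yes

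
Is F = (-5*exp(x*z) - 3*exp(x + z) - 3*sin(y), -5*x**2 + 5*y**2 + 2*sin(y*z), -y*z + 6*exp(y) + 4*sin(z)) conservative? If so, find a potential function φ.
No, ∇×F = (-2*y*cos(y*z) - z + 6*exp(y), -5*x*exp(x*z) - 3*exp(x + z), -10*x + 3*cos(y)) ≠ 0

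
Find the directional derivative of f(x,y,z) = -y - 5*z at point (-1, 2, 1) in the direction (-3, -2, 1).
-3*sqrt(14)/14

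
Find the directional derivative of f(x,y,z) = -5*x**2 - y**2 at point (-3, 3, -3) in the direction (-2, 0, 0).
-30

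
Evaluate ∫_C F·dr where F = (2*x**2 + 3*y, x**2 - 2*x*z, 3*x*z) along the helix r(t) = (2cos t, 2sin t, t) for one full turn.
4*pi*(-2*pi - 3)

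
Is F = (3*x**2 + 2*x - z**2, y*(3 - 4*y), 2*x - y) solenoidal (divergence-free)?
No, ∇·F = 6*x - 8*y + 5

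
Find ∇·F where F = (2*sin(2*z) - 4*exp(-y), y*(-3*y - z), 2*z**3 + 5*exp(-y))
-6*y + 6*z**2 - z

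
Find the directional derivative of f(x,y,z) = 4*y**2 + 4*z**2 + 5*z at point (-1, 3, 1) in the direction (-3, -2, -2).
-74*sqrt(17)/17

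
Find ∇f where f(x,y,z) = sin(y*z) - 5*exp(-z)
(0, z*cos(y*z), y*cos(y*z) + 5*exp(-z))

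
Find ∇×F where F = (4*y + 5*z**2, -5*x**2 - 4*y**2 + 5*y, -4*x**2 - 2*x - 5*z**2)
(0, 8*x + 10*z + 2, -10*x - 4)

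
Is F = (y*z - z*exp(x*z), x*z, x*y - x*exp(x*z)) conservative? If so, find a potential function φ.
Yes, F is conservative. φ = x*y*z - exp(x*z)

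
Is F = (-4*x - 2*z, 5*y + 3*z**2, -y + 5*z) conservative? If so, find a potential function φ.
No, ∇×F = (-6*z - 1, -2, 0) ≠ 0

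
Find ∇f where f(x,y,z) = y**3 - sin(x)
(-cos(x), 3*y**2, 0)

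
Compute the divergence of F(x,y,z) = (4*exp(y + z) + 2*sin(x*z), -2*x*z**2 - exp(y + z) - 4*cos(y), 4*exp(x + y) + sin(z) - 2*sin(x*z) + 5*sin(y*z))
-2*x*cos(x*z) + 5*y*cos(y*z) + 2*z*cos(x*z) - exp(y + z) + 4*sin(y) + cos(z)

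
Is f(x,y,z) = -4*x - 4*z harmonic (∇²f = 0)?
Yes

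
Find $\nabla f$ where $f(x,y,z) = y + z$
(0, 1, 1)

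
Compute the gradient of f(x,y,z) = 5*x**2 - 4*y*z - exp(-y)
(10*x, -4*z + exp(-y), -4*y)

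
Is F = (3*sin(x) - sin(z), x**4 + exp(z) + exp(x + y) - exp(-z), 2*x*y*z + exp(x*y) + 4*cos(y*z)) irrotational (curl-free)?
No, ∇×F = (2*x*z + x*exp(x*y) - 4*z*sin(y*z) - exp(z) - exp(-z), -2*y*z - y*exp(x*y) - cos(z), 4*x**3 + exp(x + y))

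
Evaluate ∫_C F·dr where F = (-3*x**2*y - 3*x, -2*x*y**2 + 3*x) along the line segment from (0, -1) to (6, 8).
-2808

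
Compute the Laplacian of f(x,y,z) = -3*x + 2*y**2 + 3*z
4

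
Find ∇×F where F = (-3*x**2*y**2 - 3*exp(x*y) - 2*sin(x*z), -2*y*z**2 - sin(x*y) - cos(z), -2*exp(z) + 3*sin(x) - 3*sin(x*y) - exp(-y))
(-3*x*cos(x*y) + 4*y*z - sin(z) + exp(-y), -2*x*cos(x*z) + 3*y*cos(x*y) - 3*cos(x), 6*x**2*y + 3*x*exp(x*y) - y*cos(x*y))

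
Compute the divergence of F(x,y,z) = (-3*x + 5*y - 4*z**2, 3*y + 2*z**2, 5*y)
0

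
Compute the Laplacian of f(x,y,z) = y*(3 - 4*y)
-8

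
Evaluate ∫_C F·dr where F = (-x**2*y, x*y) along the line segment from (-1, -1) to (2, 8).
75/4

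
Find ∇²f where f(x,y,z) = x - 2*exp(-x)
-2*exp(-x)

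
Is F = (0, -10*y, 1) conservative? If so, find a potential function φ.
Yes, F is conservative. φ = -5*y**2 + z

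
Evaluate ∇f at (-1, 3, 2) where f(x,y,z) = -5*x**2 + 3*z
(10, 0, 3)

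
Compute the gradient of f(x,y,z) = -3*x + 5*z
(-3, 0, 5)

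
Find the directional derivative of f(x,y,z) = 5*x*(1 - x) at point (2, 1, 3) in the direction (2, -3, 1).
-15*sqrt(14)/7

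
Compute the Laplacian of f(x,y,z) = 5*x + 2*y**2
4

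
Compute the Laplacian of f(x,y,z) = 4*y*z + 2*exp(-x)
2*exp(-x)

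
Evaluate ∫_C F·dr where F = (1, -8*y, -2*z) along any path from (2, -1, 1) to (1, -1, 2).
-4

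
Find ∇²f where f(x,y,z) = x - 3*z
0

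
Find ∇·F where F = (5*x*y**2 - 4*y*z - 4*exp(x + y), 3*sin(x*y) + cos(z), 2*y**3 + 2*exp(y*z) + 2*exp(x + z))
3*x*cos(x*y) + 5*y**2 + 2*y*exp(y*z) - 4*exp(x + y) + 2*exp(x + z)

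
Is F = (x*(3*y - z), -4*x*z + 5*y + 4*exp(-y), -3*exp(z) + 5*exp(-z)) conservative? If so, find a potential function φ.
No, ∇×F = (4*x, -x, -3*x - 4*z) ≠ 0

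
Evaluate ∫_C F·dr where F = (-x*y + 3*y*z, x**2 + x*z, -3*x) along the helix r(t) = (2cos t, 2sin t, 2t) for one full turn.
-16*pi**2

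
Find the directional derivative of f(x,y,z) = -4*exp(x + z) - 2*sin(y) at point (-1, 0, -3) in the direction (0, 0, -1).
4*exp(-4)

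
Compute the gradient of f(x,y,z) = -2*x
(-2, 0, 0)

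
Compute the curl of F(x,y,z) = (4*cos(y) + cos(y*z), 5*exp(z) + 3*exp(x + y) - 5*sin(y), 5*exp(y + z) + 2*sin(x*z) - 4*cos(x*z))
(-5*exp(z) + 5*exp(y + z), -y*sin(y*z) - 4*z*sin(x*z) - 2*z*cos(x*z), z*sin(y*z) + 3*exp(x + y) + 4*sin(y))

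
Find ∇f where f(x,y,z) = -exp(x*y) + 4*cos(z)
(-y*exp(x*y), -x*exp(x*y), -4*sin(z))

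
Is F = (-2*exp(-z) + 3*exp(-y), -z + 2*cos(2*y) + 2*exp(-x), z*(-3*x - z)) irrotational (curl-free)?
No, ∇×F = (1, 3*z + 2*exp(-z), 3*exp(-y) - 2*exp(-x))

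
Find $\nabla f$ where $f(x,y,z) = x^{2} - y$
(2*x, -1, 0)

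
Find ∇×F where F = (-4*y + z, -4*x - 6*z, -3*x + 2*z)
(6, 4, 0)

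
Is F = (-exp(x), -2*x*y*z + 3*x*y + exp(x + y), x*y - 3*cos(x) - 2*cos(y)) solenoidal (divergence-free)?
No, ∇·F = -2*x*z + 3*x - exp(x) + exp(x + y)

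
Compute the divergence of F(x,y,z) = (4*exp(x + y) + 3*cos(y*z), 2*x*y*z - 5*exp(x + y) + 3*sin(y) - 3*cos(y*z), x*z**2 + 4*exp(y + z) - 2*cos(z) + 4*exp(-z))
((4*x*z + 3*z*sin(y*z) - exp(x + y) + 4*exp(y + z) + 2*sin(z) + 3*cos(y))*exp(z) - 4)*exp(-z)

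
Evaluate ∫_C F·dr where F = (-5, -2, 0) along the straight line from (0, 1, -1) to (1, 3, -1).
-9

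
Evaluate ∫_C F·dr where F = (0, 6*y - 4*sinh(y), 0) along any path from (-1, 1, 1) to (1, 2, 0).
-4*cosh(2) + 4*cosh(1) + 9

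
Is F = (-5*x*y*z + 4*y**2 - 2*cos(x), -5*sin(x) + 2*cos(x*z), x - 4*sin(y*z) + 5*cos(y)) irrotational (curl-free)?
No, ∇×F = (2*x*sin(x*z) - 4*z*cos(y*z) - 5*sin(y), -5*x*y - 1, 5*x*z - 8*y - 2*z*sin(x*z) - 5*cos(x))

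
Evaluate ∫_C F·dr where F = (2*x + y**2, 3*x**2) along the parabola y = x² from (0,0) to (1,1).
27/10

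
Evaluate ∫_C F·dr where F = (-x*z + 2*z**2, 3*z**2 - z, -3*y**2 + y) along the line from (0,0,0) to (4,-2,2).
-16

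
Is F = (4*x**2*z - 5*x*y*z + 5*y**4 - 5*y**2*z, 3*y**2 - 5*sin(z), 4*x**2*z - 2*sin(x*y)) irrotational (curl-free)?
No, ∇×F = (-2*x*cos(x*y) + 5*cos(z), 4*x**2 - 5*x*y - 8*x*z - 5*y**2 + 2*y*cos(x*y), 5*x*z - 20*y**3 + 10*y*z)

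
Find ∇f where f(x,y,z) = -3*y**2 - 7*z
(0, -6*y, -7)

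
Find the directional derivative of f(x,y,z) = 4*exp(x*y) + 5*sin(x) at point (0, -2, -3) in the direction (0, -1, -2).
0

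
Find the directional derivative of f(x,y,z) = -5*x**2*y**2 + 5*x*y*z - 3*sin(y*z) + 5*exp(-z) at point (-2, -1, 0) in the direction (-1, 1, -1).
4*sqrt(3)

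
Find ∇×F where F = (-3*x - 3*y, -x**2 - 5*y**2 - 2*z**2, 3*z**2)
(4*z, 0, 3 - 2*x)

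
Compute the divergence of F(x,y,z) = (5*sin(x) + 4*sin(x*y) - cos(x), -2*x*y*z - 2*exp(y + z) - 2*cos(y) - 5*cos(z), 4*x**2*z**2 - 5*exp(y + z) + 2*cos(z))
8*x**2*z - 2*x*z + 4*y*cos(x*y) - 7*exp(y + z) + sin(x) + 2*sin(y) - 2*sin(z) + 5*cos(x)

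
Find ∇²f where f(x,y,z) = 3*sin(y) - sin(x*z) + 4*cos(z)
x**2*sin(x*z) + z**2*sin(x*z) - 3*sin(y) - 4*cos(z)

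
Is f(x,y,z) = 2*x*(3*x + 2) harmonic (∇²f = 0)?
No, ∇²f = 12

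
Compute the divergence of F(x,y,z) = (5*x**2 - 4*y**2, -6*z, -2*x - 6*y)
10*x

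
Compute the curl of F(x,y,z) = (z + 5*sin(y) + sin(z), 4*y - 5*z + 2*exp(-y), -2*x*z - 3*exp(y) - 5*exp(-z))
(5 - 3*exp(y), 2*z + cos(z) + 1, -5*cos(y))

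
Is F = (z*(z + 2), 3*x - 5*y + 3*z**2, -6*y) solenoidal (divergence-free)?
No, ∇·F = -5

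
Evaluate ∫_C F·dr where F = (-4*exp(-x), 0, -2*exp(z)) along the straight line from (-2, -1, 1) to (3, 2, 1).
4*(1 - exp(5))*exp(-3)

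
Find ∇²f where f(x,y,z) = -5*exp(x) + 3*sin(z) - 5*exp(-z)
-5*exp(x) - 3*sin(z) - 5*exp(-z)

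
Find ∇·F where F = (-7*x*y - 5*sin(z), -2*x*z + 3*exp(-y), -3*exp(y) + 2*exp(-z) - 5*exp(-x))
-7*y - 2*exp(-z) - 3*exp(-y)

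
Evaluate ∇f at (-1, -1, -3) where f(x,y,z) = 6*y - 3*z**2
(0, 6, 18)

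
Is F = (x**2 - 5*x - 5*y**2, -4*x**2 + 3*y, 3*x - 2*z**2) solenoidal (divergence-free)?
No, ∇·F = 2*x - 4*z - 2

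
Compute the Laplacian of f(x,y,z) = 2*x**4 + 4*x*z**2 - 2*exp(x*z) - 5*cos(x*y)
5*x**2*cos(x*y) + 24*x**2 - 2*x*(x*exp(x*z) - 4) + 5*y**2*cos(x*y) - 2*z**2*exp(x*z)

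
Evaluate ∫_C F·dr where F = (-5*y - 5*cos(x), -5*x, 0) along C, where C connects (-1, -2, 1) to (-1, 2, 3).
20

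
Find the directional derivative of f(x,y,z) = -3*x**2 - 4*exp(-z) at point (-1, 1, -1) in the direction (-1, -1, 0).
-3*sqrt(2)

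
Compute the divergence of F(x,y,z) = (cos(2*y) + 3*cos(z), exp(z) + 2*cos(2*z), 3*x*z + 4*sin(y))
3*x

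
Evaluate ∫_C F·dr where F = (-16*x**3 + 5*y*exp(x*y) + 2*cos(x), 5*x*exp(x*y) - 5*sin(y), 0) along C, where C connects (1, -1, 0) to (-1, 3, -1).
5*cos(3) - 4*sin(1) - 5*cos(1) - 5*exp(-1) + 5*exp(-3)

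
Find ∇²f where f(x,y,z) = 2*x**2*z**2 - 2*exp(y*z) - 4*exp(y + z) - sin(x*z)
x**2*sin(x*z) + 4*x**2 - 2*y**2*exp(y*z) + z**2*(sin(x*z) + 4) - 2*z**2*exp(y*z) - 8*exp(y + z)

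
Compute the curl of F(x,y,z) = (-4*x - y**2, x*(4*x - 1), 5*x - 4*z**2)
(0, -5, 8*x + 2*y - 1)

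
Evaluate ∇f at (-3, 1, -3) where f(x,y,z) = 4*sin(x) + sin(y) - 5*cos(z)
(4*cos(3), cos(1), -5*sin(3))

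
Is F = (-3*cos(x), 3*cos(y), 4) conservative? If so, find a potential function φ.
Yes, F is conservative. φ = 4*z - 3*sin(x) + 3*sin(y)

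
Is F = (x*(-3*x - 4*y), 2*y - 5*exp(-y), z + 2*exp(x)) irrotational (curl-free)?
No, ∇×F = (0, -2*exp(x), 4*x)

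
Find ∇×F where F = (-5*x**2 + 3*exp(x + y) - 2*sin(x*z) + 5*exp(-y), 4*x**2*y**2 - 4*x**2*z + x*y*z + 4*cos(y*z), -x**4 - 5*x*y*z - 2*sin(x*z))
(4*x**2 - x*y - 5*x*z + 4*y*sin(y*z), 4*x**3 - 2*x*cos(x*z) + 5*y*z + 2*z*cos(x*z), 8*x*y**2 - 8*x*z + y*z - 3*exp(x + y) + 5*exp(-y))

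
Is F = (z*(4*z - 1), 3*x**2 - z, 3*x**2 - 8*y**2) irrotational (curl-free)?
No, ∇×F = (1 - 16*y, -6*x + 8*z - 1, 6*x)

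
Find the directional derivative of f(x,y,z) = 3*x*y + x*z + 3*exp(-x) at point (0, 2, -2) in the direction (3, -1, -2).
3*sqrt(14)/14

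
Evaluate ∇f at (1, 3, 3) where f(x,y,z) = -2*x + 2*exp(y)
(-2, 2*exp(3), 0)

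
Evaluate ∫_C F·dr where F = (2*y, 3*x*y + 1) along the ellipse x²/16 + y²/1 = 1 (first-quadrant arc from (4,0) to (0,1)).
5 - 2*pi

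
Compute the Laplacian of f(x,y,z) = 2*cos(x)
-2*cos(x)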